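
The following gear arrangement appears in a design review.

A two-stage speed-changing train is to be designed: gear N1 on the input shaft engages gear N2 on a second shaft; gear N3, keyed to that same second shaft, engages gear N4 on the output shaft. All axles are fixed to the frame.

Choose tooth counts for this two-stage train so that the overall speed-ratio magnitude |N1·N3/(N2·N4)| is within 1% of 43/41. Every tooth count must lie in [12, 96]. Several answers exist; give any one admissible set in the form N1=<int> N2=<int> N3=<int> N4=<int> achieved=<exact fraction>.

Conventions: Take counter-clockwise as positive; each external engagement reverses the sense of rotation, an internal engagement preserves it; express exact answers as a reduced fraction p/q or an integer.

2-stage fixed-axis compound train for ratio 43/41
target = 43/41 in lowest terms: an exact hit needs N1·N3 = k·43 and N2·N4 = k·41 for one integer k, every count in [12, 96]; additionally prefer no 1:1 stage (N1 ≠ N2, N3 ≠ N4)
k = 1…11: no 1:1-free in-range split of k·43 and k·41 into factor pairs; take k = 12
k = 12: N1·N3 = 516 = 12·43, N2·N4 = 492 = 41·12
achieved = 12·43/(41·12) = 43/41; |achieved − target| = 0 ≤ 43/4100 ✓

N1=12 N2=41 N3=43 N4=12 achieved=43/41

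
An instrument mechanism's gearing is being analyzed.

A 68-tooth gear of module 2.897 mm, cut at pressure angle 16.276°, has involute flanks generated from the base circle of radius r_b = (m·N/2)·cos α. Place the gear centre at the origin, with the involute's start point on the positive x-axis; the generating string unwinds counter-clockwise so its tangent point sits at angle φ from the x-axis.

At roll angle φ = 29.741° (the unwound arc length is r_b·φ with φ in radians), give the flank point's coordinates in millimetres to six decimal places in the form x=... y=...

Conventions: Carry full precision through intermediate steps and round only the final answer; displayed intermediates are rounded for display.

recognized (one wheel, involute flank): single-mesh tooth geometry, m = 2.897, N = 68
pitch radius r_p = m·N/2 = 2.897·68/2 = 98.498000
base radius r_b = r_p·cos α = 98.498000·cos 16.276° = 94.550473
roll angle φ = 29.741° = 0.51907837 rad
x = r_b·(cos φ + φ·sin φ) = 106.443146
y = r_b·(sin φ − φ·cos φ) = 4.290364

x=106.443146 y=4.290364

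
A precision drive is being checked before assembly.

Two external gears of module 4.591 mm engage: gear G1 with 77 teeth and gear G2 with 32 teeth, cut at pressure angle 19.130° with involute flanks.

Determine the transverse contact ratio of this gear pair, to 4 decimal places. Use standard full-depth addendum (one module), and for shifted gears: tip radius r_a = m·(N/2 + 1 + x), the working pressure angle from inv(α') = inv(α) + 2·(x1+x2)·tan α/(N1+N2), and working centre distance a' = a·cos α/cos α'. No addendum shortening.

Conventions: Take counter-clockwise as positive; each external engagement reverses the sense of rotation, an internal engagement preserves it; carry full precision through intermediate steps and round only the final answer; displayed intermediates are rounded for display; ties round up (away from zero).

1.7918

recognized (one external pair, fixed centres): single-mesh tooth geometry, m = 4.591, N1 = 77, N2 = 32
base radii: r_b1 = 166.992721, r_b2 = 69.399572
tip radii: r_a1 = 181.344500, r_a2 = 78.047000
no profile shift: α' = α, a' = a
action lengths: √(r_a1²−r_b1²) = 70.705436, √(r_a2²−r_b2²) = 35.707612
base pitch p_b = π·m·cos α = 13.626574
CR = (70.705436 + 35.707612 − 250.209500·sin 19.13000°)/13.626574 = 1.791810
contact ratio ≈ 1.7918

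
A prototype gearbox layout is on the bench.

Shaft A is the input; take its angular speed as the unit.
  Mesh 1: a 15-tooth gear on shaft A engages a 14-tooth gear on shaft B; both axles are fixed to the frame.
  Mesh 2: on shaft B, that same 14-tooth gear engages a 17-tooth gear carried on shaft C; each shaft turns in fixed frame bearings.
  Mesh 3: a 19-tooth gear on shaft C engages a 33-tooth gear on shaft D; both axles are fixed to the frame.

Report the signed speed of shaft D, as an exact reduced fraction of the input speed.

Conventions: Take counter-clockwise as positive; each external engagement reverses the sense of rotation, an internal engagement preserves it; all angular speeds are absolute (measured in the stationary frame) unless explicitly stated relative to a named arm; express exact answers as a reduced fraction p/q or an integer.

3-mesh fixed-axis compound train (all bearings frame-fixed)
mesh 1 [15T→14T]: |ω|/ω_in = 1×15/14 = 15/14, sense flips to −
mesh 2 [14T→17T]: |ω|/ω_in = (15/14)×14/17 = 15/17, sense flips to +
mesh 3 [19T→33T]: |ω|/ω_in = (15/17)×19/33 = 95/187, sense flips to −
signed output speed (× input speed) = -95/187

-95/187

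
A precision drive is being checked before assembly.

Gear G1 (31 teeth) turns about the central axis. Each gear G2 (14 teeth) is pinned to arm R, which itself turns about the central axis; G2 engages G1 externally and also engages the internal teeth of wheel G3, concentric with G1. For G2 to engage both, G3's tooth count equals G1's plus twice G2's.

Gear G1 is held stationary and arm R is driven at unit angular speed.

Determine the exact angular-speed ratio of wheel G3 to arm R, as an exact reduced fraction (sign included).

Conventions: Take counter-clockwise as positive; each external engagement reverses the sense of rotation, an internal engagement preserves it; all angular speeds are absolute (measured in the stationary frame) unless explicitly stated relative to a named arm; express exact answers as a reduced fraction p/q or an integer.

90/59

recognized (axles ride arm R): planetary set, 31/14/59 teeth
ring teeth: 31 + 2·14 = 59
31(ω_sun−ω_arm) = −59(ω_ring−ω_arm),  ω_sun = 0, ω_arm = 1
ω_ring = 1 − (31/59)(0−1) = 90/59
ω_out/ω_in = 90/59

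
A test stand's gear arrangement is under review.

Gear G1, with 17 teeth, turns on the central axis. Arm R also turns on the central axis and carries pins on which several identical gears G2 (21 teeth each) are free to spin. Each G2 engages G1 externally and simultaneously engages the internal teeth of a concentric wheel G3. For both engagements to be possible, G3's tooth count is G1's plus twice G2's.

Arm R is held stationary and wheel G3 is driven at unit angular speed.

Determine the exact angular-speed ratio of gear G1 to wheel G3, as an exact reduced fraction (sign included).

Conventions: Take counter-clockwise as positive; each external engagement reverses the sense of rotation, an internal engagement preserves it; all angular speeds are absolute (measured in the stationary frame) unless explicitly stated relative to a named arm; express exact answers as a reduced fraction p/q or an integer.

planetary set (17T centre, 21T on arm, 59T internal) — Willis relation
ring teeth: 17 + 2·21 = 59
17(ω_sun−ω_arm) = −59(ω_ring−ω_arm),  ω_arm = 0, ω_ring = 1
ω_sun = 0 − (59/17)(1−0) = -59/17
ω_out/ω_in = -59/17

-59/17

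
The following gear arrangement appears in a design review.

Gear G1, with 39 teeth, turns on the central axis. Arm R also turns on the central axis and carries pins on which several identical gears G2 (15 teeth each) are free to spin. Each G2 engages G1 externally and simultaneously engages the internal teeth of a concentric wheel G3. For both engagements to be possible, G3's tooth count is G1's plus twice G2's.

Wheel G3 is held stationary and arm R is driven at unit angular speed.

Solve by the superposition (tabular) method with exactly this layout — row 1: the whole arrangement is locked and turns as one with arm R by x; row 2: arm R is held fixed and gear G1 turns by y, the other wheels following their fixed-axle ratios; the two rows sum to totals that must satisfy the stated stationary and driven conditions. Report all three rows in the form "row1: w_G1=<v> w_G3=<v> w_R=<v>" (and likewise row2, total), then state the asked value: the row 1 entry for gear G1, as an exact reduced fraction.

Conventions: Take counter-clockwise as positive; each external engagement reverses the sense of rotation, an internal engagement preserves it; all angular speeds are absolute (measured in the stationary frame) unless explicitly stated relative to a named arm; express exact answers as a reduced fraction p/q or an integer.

row1: w_G1=1 w_G3=1 w_R=1
row2: w_G1=23/13 w_G3=-1 w_R=0
total: w_G1=36/13 w_G3=0 w_R=1
asked value: 1

planetary set (39T centre, 15T on arm, 69T internal) — Willis relation
row 1 (train locked, turned with arm): all members turn x
row 2 (arm held, sun turns y): ω_ring = −(39/69)·y, ω_arm = 0
boundary: total ω_ring = x − (39/69)·y = 0 and total ω_arm = x = 1  ⇒  y = 23/13, x = 1
row 2 ring = −(39/69)·23/13 = -1
totals (row 1 + row 2): sun 1 + 23/13 = 36/13, ring 1 + (-1) = 0, arm 1 + 0 = 1
asked cell (row1, sun) = 1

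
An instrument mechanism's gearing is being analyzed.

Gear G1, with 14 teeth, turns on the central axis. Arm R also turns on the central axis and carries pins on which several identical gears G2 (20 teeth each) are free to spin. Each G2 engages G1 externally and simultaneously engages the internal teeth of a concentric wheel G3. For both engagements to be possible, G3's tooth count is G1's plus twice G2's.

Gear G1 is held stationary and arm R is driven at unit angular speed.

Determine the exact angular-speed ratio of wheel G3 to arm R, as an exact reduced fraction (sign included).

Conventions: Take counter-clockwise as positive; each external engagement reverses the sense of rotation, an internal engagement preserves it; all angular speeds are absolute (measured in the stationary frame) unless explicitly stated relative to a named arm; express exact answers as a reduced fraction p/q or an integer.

34/27

class = planetary set [G3 = 14+2·20 = 54; Willis about the carrier]
ring teeth: 14 + 2·20 = 54
14(ω_sun−ω_arm) = −54(ω_ring−ω_arm),  ω_sun = 0, ω_arm = 1
ω_ring = 1 − (14/54)(0−1) = 34/27
ω_out/ω_in = 34/27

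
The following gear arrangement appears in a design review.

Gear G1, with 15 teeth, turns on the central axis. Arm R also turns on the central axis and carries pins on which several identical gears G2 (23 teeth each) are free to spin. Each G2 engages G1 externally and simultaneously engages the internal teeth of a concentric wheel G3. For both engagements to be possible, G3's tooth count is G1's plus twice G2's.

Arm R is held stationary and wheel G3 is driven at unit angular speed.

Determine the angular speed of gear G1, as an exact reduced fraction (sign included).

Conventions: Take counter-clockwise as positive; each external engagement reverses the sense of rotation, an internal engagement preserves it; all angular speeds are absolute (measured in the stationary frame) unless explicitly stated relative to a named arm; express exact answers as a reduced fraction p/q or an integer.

topology: planetary set — G1 15T / G2 23T / G3 61T, arm = carrier (Willis)
ring teeth: 15 + 2·23 = 61
15(ω_sun−ω_arm) = −61(ω_ring−ω_arm),  ω_arm = 0, ω_ring = 1
ω_sun = 0 − (61/15)(1−0) = -61/15
exact speed ratio = -61/15

-61/15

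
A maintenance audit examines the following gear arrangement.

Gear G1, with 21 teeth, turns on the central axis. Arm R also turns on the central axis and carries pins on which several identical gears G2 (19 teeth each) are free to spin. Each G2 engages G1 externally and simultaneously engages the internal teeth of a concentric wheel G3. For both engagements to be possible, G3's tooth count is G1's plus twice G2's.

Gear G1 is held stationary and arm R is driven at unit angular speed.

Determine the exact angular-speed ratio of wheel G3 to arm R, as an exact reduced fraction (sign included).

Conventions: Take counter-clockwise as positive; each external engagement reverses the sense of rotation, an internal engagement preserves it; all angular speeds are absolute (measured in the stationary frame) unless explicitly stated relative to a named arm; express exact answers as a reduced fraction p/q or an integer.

80/59

class = planetary set [G3 = 21+2·19 = 59; Willis about the carrier]
ring teeth: 21 + 2·19 = 59
21(ω_sun−ω_arm) = −59(ω_ring−ω_arm),  ω_sun = 0, ω_arm = 1
ω_ring = 1 − (21/59)(0−1) = 80/59
ω_out/ω_in = 80/59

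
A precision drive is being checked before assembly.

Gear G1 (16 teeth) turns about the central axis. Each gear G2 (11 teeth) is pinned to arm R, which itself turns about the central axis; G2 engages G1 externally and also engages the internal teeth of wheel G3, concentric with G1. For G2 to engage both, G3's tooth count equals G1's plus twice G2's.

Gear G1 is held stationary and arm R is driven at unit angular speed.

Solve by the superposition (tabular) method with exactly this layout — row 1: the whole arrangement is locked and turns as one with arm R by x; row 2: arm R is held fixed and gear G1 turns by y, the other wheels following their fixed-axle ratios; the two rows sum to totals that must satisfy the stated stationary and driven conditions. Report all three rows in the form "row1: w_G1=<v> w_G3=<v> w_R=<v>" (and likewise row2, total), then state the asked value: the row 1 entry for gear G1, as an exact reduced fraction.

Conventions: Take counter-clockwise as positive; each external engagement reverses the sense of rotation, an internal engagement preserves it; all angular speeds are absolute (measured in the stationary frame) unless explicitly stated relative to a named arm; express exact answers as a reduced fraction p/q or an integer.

planetary set (16T centre, 11T on arm, 38T internal) — Willis relation
row 1 — lock + rotate with arm: ω_sun = ω_ring = ω_arm = x
row 2 — arm fixed, fixed-axis ratios: sun y, ring −(16/38)·y, arm 0
boundary: total ω_sun = x + y = 0 and total ω_arm = x = 1  ⇒  y = -1, x = 1
row 2 ring = −(16/38)·(-1) = 8/19
totals (row 1 + row 2): sun 1 + (-1) = 0, ring 1 + 8/19 = 27/19, arm 1 + 0 = 1
asked cell (row1, sun) = 1

row1: w_G1=1 w_G3=1 w_R=1
row2: w_G1=-1 w_G3=8/19 w_R=0
total: w_G1=0 w_G3=27/19 w_R=1
asked value: 1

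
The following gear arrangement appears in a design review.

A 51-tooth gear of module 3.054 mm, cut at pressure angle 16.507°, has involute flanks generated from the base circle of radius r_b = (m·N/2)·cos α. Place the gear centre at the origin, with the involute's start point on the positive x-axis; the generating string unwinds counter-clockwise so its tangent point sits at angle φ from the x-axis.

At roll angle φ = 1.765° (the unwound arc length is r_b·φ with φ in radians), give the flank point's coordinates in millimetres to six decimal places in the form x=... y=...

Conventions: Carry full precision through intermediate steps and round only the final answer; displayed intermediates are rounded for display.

topology: single-mesh involute geometry — m = 3.054, N = 51
pitch radius r_p = m·N/2 = 3.054·51/2 = 77.877000
base radius r_b = r_p·cos α = 77.877000·cos 16.507° = 74.667302
roll angle φ = 1.765° = 0.03080506 rad
x = r_b·(cos φ + φ·sin φ) = 74.702721
y = r_b·(sin φ − φ·cos φ) = 0.000728

x=74.702721 y=0.000728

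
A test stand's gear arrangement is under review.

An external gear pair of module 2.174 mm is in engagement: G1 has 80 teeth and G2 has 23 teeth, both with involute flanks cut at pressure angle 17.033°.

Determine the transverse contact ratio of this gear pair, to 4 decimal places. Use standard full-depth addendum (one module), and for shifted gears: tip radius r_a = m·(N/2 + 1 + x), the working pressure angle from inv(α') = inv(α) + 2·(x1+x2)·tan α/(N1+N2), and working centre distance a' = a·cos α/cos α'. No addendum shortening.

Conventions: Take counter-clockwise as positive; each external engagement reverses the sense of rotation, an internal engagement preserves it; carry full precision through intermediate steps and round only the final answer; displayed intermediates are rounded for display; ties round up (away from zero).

class = single-mesh tooth geometry [involute pair 80T × 23T, m = 2.174]
base radii: r_b1 = 83.145604, r_b2 = 23.904361
tip radii: r_a1 = 89.134000, r_a2 = 27.175000
no profile shift: α' = α, a' = a
action lengths: √(r_a1²−r_b1²) = 32.119752, √(r_a2²−r_b2²) = 12.925252
base pitch p_b = π·m·cos α = 6.530240
CR = (32.119752 + 12.925252 − 111.961000·sin 17.03300°)/6.530240 = 1.875752
contact ratio ≈ 1.8758

1.8758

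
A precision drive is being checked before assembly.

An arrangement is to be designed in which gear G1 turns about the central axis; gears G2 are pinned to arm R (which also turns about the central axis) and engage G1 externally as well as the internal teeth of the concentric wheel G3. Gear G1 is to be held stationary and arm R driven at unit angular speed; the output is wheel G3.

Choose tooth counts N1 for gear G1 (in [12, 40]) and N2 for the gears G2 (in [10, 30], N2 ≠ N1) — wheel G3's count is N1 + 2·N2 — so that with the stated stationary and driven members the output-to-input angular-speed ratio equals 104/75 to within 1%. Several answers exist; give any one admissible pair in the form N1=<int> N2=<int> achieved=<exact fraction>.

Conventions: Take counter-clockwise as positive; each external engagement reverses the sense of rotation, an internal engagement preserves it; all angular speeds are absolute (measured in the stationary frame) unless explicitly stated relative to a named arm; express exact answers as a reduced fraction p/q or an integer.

topology: planetary set — design target 104/75, arm = carrier (Willis)
Willis with ω_sun = 0: ω_ring/ω_arm = (N1+N3)/N3; set equal to 104/75  ⇒  N3/N1 = 1/(104/75 − 1) = 75/29
N3 = N1 + 2·N2  ⇒  N2/N1 = (N3/N1 − 1)/2 = (75/29 − 1)/2 = 23/29
smallest multiple with N1 ≥ 12 and N2 ≥ 10: k = 1  ⇒  N1 = 1·29 = 29, N2 = 1·23 = 23 (N1 ≤ 40, N2 ≤ 30, N2 ≠ N1 ✓), N3 = 29 + 2·23 = 75
check: (N1+N3)/N3 with N1 = 29, N3 = 75 gives 104/75; |achieved − target| = 0 ≤ 26/1875 ✓

N1=29 N2=23 achieved=104/75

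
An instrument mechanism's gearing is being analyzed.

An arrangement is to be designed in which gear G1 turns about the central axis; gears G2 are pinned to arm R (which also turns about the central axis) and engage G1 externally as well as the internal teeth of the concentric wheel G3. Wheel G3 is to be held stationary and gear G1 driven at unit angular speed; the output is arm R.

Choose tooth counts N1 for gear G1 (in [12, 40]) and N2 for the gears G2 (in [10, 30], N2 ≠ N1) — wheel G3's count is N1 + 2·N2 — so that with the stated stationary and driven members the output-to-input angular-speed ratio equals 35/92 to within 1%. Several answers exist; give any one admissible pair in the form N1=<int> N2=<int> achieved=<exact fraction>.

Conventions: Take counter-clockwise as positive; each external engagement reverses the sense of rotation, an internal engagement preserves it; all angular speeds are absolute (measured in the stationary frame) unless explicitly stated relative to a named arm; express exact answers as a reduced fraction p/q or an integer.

N1=35 N2=11 achieved=35/92

topology: planetary set — design target 35/92, arm = carrier (Willis)
Willis with ω_ring = 0: ω_arm/ω_sun = N1/(N1+N3); set equal to 35/92  ⇒  N3/N1 = 1/(35/92) − 1 = 57/35
N3 = N1 + 2·N2  ⇒  N2/N1 = (N3/N1 − 1)/2 = (57/35 − 1)/2 = 11/35
smallest multiple with N1 ≥ 12 and N2 ≥ 10: k = 1  ⇒  N1 = 1·35 = 35, N2 = 1·11 = 11 (N1 ≤ 40, N2 ≤ 30, N2 ≠ N1 ✓), N3 = 35 + 2·11 = 57
check: N1/(N1+N3) with N1 = 35, N3 = 57 gives 35/92; |achieved − target| = 0 ≤ 7/1840 ✓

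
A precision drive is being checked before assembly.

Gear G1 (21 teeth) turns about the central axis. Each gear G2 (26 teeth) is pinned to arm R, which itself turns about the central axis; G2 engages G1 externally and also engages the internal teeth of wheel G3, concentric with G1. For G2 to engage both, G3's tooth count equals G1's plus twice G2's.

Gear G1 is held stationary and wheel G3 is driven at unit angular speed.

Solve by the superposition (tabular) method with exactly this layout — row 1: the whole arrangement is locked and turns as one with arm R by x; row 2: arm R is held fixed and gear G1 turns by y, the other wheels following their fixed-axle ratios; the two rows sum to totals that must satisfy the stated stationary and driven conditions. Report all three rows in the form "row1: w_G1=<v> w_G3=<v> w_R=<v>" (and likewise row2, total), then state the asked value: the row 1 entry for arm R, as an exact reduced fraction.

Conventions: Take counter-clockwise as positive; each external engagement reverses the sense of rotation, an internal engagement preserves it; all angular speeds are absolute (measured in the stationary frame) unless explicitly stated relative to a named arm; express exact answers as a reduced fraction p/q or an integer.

topology: planetary set — G1 21T / G2 26T / G3 73T, arm = carrier (Willis)
superposition row 1 [locked train]: every member turns x
row 2: sun turns y, ring = −(21/73)·y, arm 0
boundary: total ω_sun = x + y = 0 and total ω_ring = x − (21/73)·y = 1  ⇒  y = -73/94, x = 73/94
row 2 ring = −(21/73)·(-73/94) = 21/94
totals (row 1 + row 2): sun 73/94 + (-73/94) = 0, ring 73/94 + 21/94 = 1, arm 73/94 + 0 = 73/94
asked cell (row1, arm) = 73/94

row1: w_G1=73/94 w_G3=73/94 w_R=73/94
row2: w_G1=-73/94 w_G3=21/94 w_R=0
total: w_G1=0 w_G3=1 w_R=73/94
asked value: 73/94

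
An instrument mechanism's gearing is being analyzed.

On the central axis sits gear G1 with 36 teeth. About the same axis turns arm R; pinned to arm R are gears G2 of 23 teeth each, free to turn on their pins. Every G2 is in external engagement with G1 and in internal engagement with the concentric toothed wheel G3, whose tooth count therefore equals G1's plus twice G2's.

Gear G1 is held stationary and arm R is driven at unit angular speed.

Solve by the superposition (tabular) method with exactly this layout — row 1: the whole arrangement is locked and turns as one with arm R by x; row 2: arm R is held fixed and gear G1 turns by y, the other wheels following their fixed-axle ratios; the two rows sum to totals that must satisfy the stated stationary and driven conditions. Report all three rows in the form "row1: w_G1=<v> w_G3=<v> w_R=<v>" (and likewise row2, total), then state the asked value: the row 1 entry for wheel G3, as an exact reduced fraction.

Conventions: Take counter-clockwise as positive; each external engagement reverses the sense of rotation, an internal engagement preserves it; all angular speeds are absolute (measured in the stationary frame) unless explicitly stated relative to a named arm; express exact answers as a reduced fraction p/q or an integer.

row1: w_G1=1 w_G3=1 w_R=1
row2: w_G1=-1 w_G3=18/41 w_R=0
total: w_G1=0 w_G3=59/41 w_R=1
asked value: 1

topology: planetary set — G1 36T / G2 23T / G3 82T, arm = carrier (Willis)
row 1 — lock + rotate with arm: ω_sun = ω_ring = ω_arm = x
row 2 (arm held, sun turns y): ω_ring = −(36/82)·y, ω_arm = 0
boundary: total ω_sun = x + y = 0 and total ω_arm = x = 1  ⇒  y = -1, x = 1
row 2 ring = −(36/82)·(-1) = 18/41
totals (row 1 + row 2): sun 1 + (-1) = 0, ring 1 + 18/41 = 59/41, arm 1 + 0 = 1
asked cell (row1, ring) = 1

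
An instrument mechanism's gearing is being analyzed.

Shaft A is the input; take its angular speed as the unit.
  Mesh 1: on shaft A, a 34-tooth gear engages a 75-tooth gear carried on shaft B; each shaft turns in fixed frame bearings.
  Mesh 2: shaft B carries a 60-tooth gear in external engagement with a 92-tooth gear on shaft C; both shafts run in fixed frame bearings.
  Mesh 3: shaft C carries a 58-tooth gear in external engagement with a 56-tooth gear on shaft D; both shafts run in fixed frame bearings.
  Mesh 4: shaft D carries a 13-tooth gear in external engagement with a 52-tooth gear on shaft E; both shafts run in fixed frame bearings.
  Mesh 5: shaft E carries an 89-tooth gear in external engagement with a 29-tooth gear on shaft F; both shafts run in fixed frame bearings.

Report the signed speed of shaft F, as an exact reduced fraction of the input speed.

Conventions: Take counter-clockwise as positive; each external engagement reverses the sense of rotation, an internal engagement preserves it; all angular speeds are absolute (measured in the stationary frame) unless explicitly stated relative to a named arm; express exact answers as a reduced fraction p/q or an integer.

-1513/6440

5-mesh fixed-axis compound train (all bearings frame-fixed)
mesh 1 [34T→75T]: |ω|/ω_in = 1×34/75 = 34/75, sense flips to −
mesh 2 [60T→92T]: |ω|/ω_in = (34/75)×60/92 = 34/115, sense flips to +
mesh 3 [58T→56T]: |ω|/ω_in = (34/115)×58/56 = 493/1610, sense flips to −
mesh 4 [13T→52T]: |ω|/ω_in = (493/1610)×13/52 = 493/6440, sense flips to +
mesh 5 [89T→29T]: |ω|/ω_in = (493/6440)×89/29 = 1513/6440, sense flips to −
signed output speed (× input speed) = -1513/6440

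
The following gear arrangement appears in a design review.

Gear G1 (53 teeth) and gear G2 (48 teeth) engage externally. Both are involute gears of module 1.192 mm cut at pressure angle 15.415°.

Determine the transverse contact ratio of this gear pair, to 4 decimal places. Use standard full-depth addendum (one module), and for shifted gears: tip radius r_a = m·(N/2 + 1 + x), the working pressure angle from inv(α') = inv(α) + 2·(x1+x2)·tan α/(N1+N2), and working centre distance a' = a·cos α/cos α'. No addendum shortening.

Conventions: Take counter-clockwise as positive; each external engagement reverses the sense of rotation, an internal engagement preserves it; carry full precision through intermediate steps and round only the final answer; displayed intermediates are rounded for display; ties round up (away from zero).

2.0560

topology: single-mesh involute geometry — m = 1.192, 53T/48T pair
base radii: r_b1 = 30.451649, r_b2 = 27.578851
tip radii: r_a1 = 32.780000, r_a2 = 29.800000
no profile shift: α' = α, a' = a
action lengths: √(r_a1²−r_b1²) = 12.133652, √(r_a2²−r_b2²) = 11.289240
base pitch p_b = π·m·cos α = 3.610063
CR = (12.133652 + 11.289240 − 60.196000·sin 15.41500°)/3.610063 = 2.055998
contact ratio ≈ 2.0560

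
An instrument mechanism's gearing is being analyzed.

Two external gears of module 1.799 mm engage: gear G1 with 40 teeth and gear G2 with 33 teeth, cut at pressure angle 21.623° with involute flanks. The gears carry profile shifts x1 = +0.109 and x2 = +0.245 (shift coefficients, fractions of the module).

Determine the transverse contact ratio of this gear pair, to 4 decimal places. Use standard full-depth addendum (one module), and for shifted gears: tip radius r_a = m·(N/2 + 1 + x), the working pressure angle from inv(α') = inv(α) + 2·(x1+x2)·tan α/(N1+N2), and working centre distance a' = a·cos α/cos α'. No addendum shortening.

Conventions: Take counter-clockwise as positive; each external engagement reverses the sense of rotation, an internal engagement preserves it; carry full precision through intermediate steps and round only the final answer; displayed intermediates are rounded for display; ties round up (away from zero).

single-mesh involute tooth geometry (40T engaging 33T at module 1.799)
base radii: r_b1 = 33.448038, r_b2 = 27.594632
tip radii: r_a1 = 37.975091, r_a2 = 31.923255
inv(α') = inv(21.623°) + 2·(+0.109+0.245)·tan α/(40+33) = 0.02284435  ⇒  α' = 22.93469°
a' = a·cos α / cos α' = 65.6635·cos 21.623°/cos 22.93469° = 66.282310
action lengths: √(r_a1²−r_b1²) = 17.981554, √(r_a2²−r_b2²) = 16.050873
base pitch p_b = π·m·cos α = 5.254006
CR = (17.981554 + 16.050873 − 66.282310·sin 22.93469°)/5.254006 = 1.561367
contact ratio ≈ 1.5614

1.5614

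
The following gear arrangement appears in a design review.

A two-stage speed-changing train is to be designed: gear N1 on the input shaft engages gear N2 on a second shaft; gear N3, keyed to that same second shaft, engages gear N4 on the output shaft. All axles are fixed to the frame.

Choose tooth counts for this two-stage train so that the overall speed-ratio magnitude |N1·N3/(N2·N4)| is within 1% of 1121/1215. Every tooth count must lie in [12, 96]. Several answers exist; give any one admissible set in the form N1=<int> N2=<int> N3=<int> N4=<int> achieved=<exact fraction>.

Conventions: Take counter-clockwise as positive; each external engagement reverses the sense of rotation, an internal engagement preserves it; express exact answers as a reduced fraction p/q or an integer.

N1=19 N2=15 N3=59 N4=81 achieved=1121/1215

topology: fixed-axis compound train — 2 stages, target 1121/1215
target = 1121/1215 in lowest terms: an exact hit needs N1·N3 = k·1121 and N2·N4 = k·1215 for one integer k, every count in [12, 96]; additionally prefer no 1:1 stage (N1 ≠ N2, N3 ≠ N4)
k = 1: N1·N3 = 1121 = 19·59, N2·N4 = 1215 = 15·81
achieved = 19·59/(15·81) = 1121/1215; |achieved − target| = 0 ≤ 1121/121500 ✓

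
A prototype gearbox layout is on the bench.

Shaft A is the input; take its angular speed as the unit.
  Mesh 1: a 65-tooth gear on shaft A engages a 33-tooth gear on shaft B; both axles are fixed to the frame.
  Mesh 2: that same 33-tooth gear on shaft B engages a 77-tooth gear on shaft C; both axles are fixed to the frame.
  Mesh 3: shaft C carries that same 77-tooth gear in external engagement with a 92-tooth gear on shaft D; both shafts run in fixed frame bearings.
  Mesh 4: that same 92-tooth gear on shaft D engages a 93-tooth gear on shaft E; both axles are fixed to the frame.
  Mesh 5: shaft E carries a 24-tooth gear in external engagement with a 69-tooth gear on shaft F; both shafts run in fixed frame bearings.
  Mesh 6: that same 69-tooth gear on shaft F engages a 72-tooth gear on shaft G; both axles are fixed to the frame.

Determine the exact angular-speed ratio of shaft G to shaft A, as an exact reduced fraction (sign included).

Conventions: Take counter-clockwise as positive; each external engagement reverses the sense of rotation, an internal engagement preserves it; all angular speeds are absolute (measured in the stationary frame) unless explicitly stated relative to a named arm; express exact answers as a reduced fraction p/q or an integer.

65/279

class = fixed-axis compound train [6 meshes; 6 ratios multiply, 6 sense flips]
mesh 1 [65T→33T]: running ratio 65/33, sense −
mesh 2 [33T→77T]: running ratio 65/77, sense +
mesh 3 [77T→92T]: running ratio 65/92, sense −
mesh 4 [92T→93T]: running ratio 65/93, sense +
mesh 5 [24T→69T]: running ratio 520/2139, sense −
mesh 6 [69T→72T]: running ratio 65/279, sense +
ω_out/ω_in = 65/279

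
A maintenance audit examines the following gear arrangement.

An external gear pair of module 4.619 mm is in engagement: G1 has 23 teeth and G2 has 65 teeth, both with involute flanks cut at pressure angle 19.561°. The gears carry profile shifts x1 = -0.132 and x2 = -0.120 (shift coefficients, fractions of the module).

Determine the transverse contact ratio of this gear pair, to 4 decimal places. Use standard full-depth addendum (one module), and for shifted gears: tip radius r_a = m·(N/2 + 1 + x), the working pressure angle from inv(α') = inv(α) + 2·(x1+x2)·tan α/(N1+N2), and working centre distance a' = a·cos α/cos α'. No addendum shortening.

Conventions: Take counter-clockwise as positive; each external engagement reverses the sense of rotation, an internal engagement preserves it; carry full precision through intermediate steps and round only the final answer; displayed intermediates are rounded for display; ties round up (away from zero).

1.7906

recognized (one external pair, fixed centres): single-mesh tooth geometry, m = 4.619, N1 = 23, N2 = 65
base radii: r_b1 = 50.052796, r_b2 = 141.453554
tip radii: r_a1 = 57.127792, r_a2 = 154.182220
inv(α') = inv(19.561°) + 2·(-0.132-0.120)·tan α/(23+65) = 0.01187833  ⇒  α' = 18.58602°
a' = a·cos α / cos α' = 203.2360·cos 19.561°/cos 18.58602° = 202.043696
action lengths: √(r_a1²−r_b1²) = 27.537288, √(r_a2²−r_b2²) = 61.343696
base pitch p_b = π·m·cos α = 13.673521
CR = (27.537288 + 61.343696 − 202.043696·sin 18.58602°)/13.673521 = 1.790613
contact ratio ≈ 1.7906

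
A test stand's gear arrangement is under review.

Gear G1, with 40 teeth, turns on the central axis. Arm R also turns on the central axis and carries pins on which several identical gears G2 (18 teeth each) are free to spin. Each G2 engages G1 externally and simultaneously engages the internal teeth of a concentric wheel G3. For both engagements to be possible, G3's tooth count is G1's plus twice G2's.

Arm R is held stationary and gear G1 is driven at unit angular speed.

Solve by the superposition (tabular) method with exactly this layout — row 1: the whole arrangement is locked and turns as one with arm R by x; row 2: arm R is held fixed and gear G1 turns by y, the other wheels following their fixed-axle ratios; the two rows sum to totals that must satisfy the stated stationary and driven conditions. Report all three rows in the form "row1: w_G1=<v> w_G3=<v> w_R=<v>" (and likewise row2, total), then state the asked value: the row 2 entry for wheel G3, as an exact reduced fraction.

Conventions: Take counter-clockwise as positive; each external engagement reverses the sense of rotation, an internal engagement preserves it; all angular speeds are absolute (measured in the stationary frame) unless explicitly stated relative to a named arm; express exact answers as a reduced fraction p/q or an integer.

planetary set (40T centre, 18T on arm, 76T internal) — Willis relation
row 1: whole set turns with the arm by x
row 2: sun turns y, ring = −(40/76)·y, arm 0
boundary: total ω_arm = x = 0 and total ω_sun = x + y = 1  ⇒  y = 1, x = 0
row 2 ring = −(40/76)·1 = -10/19
totals (row 1 + row 2): sun 0 + 1 = 1, ring 0 + (-10/19) = -10/19, arm 0 + 0 = 0
asked cell (row2, ring) = -10/19

row1: w_G1=0 w_G3=0 w_R=0
row2: w_G1=1 w_G3=-10/19 w_R=0
total: w_G1=1 w_G3=-10/19 w_R=0
asked value: -10/19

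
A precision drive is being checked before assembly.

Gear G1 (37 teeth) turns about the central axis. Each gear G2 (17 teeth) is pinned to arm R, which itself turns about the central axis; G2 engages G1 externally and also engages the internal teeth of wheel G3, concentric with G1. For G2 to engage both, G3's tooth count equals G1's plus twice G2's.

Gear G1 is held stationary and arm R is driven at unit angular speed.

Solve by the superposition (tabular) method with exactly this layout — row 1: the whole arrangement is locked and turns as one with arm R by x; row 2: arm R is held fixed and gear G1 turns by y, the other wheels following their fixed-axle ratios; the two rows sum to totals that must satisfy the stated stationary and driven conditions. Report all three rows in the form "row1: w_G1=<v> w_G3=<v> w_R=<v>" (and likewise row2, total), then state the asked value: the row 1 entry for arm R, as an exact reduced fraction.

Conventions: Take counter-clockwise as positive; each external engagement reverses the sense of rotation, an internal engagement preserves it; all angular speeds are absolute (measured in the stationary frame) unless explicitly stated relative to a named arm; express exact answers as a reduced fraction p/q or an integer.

class = planetary set [G3 = 37+2·17 = 71; Willis about the carrier]
row 1 (train locked, turned with arm): all members turn x
row 2 — arm fixed, fixed-axis ratios: sun y, ring −(37/71)·y, arm 0
boundary: total ω_sun = x + y = 0 and total ω_arm = x = 1  ⇒  y = -1, x = 1
row 2 ring = −(37/71)·(-1) = 37/71
totals (row 1 + row 2): sun 1 + (-1) = 0, ring 1 + 37/71 = 108/71, arm 1 + 0 = 1
asked cell (row1, arm) = 1

row1: w_G1=1 w_G3=1 w_R=1
row2: w_G1=-1 w_G3=37/71 w_R=0
total: w_G1=0 w_G3=108/71 w_R=1
asked value: 1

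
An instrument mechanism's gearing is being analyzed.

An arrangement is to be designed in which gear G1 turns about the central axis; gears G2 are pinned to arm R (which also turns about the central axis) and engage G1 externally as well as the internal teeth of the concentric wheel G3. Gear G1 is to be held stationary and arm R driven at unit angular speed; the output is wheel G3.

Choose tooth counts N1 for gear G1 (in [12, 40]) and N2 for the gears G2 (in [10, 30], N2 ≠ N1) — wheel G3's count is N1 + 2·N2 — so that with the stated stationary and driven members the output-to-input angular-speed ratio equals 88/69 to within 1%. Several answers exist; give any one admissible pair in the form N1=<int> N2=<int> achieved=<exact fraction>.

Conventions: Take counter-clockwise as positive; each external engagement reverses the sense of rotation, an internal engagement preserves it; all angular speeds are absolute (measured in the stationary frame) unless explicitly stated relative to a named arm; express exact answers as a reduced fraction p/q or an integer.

topology: planetary set — design target 88/69, arm = carrier (Willis)
Willis with ω_sun = 0: ω_ring/ω_arm = (N1+N3)/N3; set equal to 88/69  ⇒  N3/N1 = 1/(88/69 − 1) = 69/19
N3 = N1 + 2·N2  ⇒  N2/N1 = (N3/N1 − 1)/2 = (69/19 − 1)/2 = 25/19
smallest multiple with N1 ≥ 12 and N2 ≥ 10: k = 1  ⇒  N1 = 1·19 = 19, N2 = 1·25 = 25 (N1 ≤ 40, N2 ≤ 30, N2 ≠ N1 ✓), N3 = 19 + 2·25 = 69
check: (N1+N3)/N3 with N1 = 19, N3 = 69 gives 88/69; |achieved − target| = 0 ≤ 22/1725 ✓

N1=19 N2=25 achieved=88/69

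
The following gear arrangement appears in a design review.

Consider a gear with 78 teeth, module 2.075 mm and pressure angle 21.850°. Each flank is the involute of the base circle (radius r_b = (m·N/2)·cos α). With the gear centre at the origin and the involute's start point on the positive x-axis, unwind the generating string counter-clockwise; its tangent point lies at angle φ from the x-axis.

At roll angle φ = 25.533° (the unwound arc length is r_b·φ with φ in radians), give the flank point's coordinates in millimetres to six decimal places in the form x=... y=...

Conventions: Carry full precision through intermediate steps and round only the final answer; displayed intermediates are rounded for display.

single-mesh involute tooth geometry (78T wheel at module 2.075)
pitch radius r_p = m·N/2 = 2.075·78/2 = 80.925000
base radius r_b = r_p·cos α = 80.925000·cos 21.850° = 75.111461
roll angle φ = 25.533° = 0.44563492 rad
x = r_b·(cos φ + φ·sin φ) = 82.203454
y = r_b·(sin φ − φ·cos φ) = 2.172067

x=82.203454 y=2.172067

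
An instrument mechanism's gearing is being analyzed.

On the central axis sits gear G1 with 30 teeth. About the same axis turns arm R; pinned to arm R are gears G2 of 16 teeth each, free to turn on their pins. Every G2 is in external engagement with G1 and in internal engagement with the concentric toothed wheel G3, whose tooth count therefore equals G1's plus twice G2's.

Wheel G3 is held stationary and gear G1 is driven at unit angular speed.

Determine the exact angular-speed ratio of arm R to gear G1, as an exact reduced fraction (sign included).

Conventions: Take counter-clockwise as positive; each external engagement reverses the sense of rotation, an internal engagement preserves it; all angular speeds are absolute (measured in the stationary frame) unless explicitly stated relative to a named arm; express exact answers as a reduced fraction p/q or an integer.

recognized (axles ride arm R): planetary set, 30/16/62 teeth
ring teeth: 30 + 2·16 = 62
30(ω_sun−ω_arm) = −62(ω_ring−ω_arm),  ω_ring = 0, ω_sun = 1
30(1−ω_arm) = −62(0−ω_arm)  ⇒  92·ω_arm = 30  ⇒  ω_arm = 15/46
ω_out/ω_in = 15/46

15/46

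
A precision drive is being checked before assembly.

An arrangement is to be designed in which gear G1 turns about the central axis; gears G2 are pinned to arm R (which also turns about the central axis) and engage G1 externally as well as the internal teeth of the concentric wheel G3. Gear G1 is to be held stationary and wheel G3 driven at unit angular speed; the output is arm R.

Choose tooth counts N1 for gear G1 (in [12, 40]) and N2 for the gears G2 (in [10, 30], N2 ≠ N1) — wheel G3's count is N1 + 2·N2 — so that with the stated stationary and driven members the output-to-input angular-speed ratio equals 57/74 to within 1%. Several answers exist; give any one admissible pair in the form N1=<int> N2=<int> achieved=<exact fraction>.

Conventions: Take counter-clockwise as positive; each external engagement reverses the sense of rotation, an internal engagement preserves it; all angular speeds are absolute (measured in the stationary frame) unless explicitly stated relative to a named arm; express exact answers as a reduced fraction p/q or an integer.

planetary set to be sized for 57/74 (Willis relation)
Willis with ω_sun = 0: ω_arm/ω_ring = N3/(N1+N3); set equal to 57/74  ⇒  N3/N1 = (57/74)/(1 − 57/74) = 57/17
N3 = N1 + 2·N2  ⇒  N2/N1 = (N3/N1 − 1)/2 = (57/17 − 1)/2 = 20/17
smallest multiple with N1 ≥ 12 and N2 ≥ 10: k = 1  ⇒  N1 = 1·17 = 17, N2 = 1·20 = 20 (N1 ≤ 40, N2 ≤ 30, N2 ≠ N1 ✓), N3 = 17 + 2·20 = 57
check: N3/(N1+N3) with N1 = 17, N3 = 57 gives 57/74; |achieved − target| = 0 ≤ 57/7400 ✓

N1=17 N2=20 achieved=57/74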